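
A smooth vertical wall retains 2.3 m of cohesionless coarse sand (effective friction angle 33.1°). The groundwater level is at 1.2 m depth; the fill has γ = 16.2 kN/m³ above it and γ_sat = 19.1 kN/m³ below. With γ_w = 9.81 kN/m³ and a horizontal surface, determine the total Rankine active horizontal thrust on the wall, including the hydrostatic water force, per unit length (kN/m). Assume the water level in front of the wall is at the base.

17.3 kN/m

K_a = tan²(45° − φ/2) = 0.2936.
γ' = 19.1 − 9.81 = 9.290 kN/m³. Depth below WT = 1.1 m.
σ'_h at WT = K_a γ d_w = 5.707 kPa; at base = 5.707 + K_a γ' × 1.1 = 8.707 kPa.
P₁ (0–1.2 m) = ½×5.707×1.2 = 3.424. P₂ (1.2–2.3 m) = ½(5.707+8.707)×1.1 = 7.928.
P_w = ½ γ_w h₂² = 0.5×9.81×1.1² = 5.935. Total = 3.424+7.928+5.935 = 17.29 kN/m.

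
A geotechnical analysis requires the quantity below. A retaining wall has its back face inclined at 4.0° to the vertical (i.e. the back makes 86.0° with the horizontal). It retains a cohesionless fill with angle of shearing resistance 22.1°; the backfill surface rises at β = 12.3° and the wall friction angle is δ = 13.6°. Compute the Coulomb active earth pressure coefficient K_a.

K_a = sin²(α+φ) / [sin²α · sin(α−δ) · (1 + √{sin(φ+δ)sin(φ−β) / (sin(α−δ)sin(α+β))})²].
With α = 86.0°, φ = 22.1°, δ = 13.6°, β = 12.3°: K_a = 0.5429.

0.543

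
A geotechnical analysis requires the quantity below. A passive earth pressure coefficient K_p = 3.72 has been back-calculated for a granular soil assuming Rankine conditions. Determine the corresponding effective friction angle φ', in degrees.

35.2°

K_p = (1+sin φ)/(1−sin φ) ⇒ sin φ = (K_p − 1)/(K_p + 1) = 0.5763.
φ = arcsin(0.5763) = 35.19°.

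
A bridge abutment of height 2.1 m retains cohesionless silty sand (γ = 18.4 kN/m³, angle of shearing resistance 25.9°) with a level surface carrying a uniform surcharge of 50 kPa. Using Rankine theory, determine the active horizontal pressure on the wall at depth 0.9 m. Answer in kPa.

K_a = (1 − sin φ)/(1 + sin φ) = 0.3920.
σ_v = γz + q = 18.4 × 0.9 + 50 = 66.56 kPa.
σ_h = K_a σ_v = 0.3920 × 66.56 = 26.09 kPa.

26.1 kPa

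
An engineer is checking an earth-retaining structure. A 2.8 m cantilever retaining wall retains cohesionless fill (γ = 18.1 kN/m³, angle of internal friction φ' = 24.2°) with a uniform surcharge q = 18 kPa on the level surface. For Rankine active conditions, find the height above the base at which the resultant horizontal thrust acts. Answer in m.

K_a = 0.4185.
Triangular part P₁ = ½K_aγH² = 29.69 at H/3 = 0.9333 m; rectangular part P₂ = K_a q H = 21.09 at H/2 = 1.400 m.
ȳ = (P₁·0.9333 + P₂·1.400)/(P₁+P₂) = 1.127 m.

1.13 m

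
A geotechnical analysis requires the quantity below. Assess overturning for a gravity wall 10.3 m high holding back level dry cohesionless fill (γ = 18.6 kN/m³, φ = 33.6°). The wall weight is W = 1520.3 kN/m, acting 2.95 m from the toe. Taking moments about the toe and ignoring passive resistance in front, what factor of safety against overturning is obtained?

K_a = tan²(45° − 33.6°/2) = 0.2875.
P_a = ½K_aγH² = 0.5×0.2875×18.6×10.3² = 283.7 kN/m, acting at H/3 = 3.433 m above the base.
Overturning moment M_o = P_a × H/3 = 283.7 × 3.433 = 973.9.
Resisting moment M_r = W × 2.95 = 1520.3 × 2.95 = 4485.
FS_overturning = M_r/M_o = 4485/973.9 = 4.605.

4.61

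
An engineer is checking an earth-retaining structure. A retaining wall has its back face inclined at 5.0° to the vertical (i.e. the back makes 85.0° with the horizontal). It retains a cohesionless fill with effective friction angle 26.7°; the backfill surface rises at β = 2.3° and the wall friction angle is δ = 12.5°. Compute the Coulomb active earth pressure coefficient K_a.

K_a = sin²(α+φ) / [sin²α · sin(α−δ) · (1 + √{sin(φ+δ)sin(φ−β) / (sin(α−δ)sin(α+β))})²].
With α = 85.0°, φ = 26.7°, δ = 12.5°, β = 2.3°: K_a = 0.3930.

0.393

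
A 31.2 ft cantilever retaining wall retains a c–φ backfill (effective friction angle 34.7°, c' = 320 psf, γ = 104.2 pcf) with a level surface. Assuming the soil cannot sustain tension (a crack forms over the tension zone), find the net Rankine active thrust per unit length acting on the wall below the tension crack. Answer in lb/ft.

K_a = 0.2745; √K_a = 0.5239.
Tension-crack depth z_c = 2c/(γ√K_a) = 2×320/(104.2×0.5239) = 11.72 ft.
σ_a at base = K_a γ H − 2c√K_a = 0.2745×104.2×31.2 − 2×320×0.5239 = 557.0 psf.
P_a = ½ × 557.0 × (H − z_c) = 0.5×557.0×19.48 = 5424 lb/ft.

5420 lb/ft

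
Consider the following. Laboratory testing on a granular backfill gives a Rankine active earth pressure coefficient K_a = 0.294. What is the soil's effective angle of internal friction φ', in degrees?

K_a = tan²(45° − φ/2) ⇒ 45° − φ/2 = arctan(√0.294) = 28.47°.
φ = 2(45° − 28.47°) = 33.07°.

33.1°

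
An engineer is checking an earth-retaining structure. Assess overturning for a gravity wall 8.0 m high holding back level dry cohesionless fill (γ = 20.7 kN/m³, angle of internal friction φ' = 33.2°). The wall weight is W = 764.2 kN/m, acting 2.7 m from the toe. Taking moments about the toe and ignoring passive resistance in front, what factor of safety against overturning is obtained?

4.00

K_a = tan²(45° − 33.2°/2) = 0.2924.
P_a = ½K_aγH² = 0.5×0.2924×20.7×8.0² = 193.7 kN/m, acting at H/3 = 2.667 m above the base.
Overturning moment M_o = P_a × H/3 = 193.7 × 2.667 = 516.4.
Resisting moment M_r = W × 2.7 = 764.2 × 2.7 = 2063.
FS_overturning = M_r/M_o = 2063/516.4 = 3.996.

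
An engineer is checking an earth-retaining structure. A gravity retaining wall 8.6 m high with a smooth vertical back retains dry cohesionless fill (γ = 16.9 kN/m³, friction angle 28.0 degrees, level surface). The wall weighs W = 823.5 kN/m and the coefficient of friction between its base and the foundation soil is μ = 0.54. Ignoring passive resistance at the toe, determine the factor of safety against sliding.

1.97

K_a = tan²(45° − 28.0°/2) = 0.3610.
P_a = ½K_aγH² = 0.5×0.3610×16.9×8.6² = 225.6 kN/m, acting at H/3 = 2.867 m above the base.
FS_sliding = μW / P_a = 0.54×823.5 / 225.6 = 1.971.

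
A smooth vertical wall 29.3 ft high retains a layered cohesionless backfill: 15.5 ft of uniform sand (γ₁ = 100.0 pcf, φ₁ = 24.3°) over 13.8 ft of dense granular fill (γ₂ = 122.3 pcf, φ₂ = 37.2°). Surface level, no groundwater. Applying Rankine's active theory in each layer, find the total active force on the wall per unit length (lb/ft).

K_a1 = tan²(45°−24.3°/2) = 0.4169; K_a2 = tan²(45°−37.2°/2) = 0.2464.
Layer 1: σ at base = K_a1 γ₁ h₁ = 646.2 psf; P₁ = ½×646.2×15.5 = 5008.
Layer 2: σ_v at top = γ₁h₁ = 1550; σ_h top = K_a2×1550 = 381.9; σ_h base = K_a2×(1550+122.3×13.8) = 797.8.
P₂ = ½(381.9+797.8)×13.8 = 8140. Total P_a = 5008+8140 = 13150 lb/ft.

13100 lb/ft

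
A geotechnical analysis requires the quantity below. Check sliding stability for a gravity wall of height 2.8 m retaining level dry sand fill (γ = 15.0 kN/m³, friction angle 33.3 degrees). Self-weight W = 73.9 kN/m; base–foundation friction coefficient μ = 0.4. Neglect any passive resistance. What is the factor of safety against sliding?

K_a = tan²(45° − 33.3°/2) = 0.2911.
P_a = ½K_aγH² = 0.5×0.2911×15.0×2.8² = 17.12 kN/m, acting at H/3 = 0.9333 m above the base.
FS_sliding = μW / P_a = 0.4×73.9 / 17.12 = 1.727.

1.73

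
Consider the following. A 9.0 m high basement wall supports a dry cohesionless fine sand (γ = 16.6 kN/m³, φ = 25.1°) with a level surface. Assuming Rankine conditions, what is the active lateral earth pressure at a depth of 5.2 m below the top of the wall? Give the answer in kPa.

34.9 kPa

K_a = (1 − sin φ)/(1 + sin φ) = 0.4043.
σ_h = K_a γ z = 0.4043 × 16.6 × 5.2 = 34.90 kPa.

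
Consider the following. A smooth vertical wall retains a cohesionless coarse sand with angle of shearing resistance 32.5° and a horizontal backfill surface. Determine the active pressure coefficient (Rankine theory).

K_a = tan²(45° − φ/2) = tan²(28.75°) = 0.3010.

0.301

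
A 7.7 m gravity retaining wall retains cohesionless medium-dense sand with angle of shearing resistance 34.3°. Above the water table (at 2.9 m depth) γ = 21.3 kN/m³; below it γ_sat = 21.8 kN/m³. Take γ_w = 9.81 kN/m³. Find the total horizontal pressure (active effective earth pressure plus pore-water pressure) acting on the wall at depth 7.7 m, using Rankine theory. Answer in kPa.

K_a = (1 − sin φ)/(1 + sin φ) = 0.2792.
γ' = 21.8 − 9.81 = 11.99 kN/m³.
Effective vertical stress at 7.7 m: σ'_v = 21.3×2.9 + 11.99×4.80 = 119.3 kPa.
σ'_h = K_a σ'_v = 0.2792 × 119.3 = 33.31 kPa; u = γ_w × 4.80 = 47.09 kPa.
Total σ_h = 33.31 + 47.09 = 80.40 kPa.

80.4 kPa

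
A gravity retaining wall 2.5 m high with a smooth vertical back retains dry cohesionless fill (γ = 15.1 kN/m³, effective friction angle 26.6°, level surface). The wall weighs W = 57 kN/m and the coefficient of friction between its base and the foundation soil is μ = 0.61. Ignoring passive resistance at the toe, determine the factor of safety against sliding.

1.93

K_a = tan²(45° − 26.6°/2) = 0.3814.
P_a = ½K_aγH² = 0.5×0.3814×15.1×2.5² = 18.00 kN/m, acting at H/3 = 0.8333 m above the base.
FS_sliding = μW / P_a = 0.61×57 / 18.00 = 1.932.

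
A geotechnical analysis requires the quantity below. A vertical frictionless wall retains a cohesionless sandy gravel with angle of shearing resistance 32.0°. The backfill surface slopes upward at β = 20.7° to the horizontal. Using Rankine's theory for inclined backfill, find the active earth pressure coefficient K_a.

K_a = cos β · (cos β − √(cos²β − cos²φ)) / (cos β + √(cos²β − cos²φ)).
cos β = 0.9354, cos φ = 0.8480, √(cos²β − cos²φ) = 0.3948.
K_a = 0.9354 × (0.9354 − 0.3948)/(0.9354 + 0.3948) = 0.3802.

0.380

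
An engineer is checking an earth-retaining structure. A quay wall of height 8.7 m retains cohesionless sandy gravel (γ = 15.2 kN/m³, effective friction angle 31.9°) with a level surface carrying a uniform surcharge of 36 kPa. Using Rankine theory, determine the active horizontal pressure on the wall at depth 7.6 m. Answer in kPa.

46.7 kPa

K_a = (1 − sin φ)/(1 + sin φ) = 0.3085.
σ_v = γz + q = 15.2 × 7.6 + 36 = 151.5 kPa.
σ_h = K_a σ_v = 0.3085 × 151.5 = 46.75 kPa.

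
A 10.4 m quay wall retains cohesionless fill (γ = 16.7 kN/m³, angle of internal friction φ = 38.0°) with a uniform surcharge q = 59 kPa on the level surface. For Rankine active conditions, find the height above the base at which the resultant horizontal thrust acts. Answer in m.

4.17 m

K_a = 0.2379.
Triangular part P₁ = ½K_aγH² = 214.8 at H/3 = 3.467 m; rectangular part P₂ = K_a q H = 146.0 at H/2 = 5.200 m.
ȳ = (P₁·3.467 + P₂·5.200)/(P₁+P₂) = 4.168 m.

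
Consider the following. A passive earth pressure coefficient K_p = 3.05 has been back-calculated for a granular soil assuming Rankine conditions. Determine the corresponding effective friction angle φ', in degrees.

30.4°

K_p = (1+sin φ)/(1−sin φ) ⇒ sin φ = (K_p − 1)/(K_p + 1) = 0.5062.
φ = arcsin(0.5062) = 30.41°.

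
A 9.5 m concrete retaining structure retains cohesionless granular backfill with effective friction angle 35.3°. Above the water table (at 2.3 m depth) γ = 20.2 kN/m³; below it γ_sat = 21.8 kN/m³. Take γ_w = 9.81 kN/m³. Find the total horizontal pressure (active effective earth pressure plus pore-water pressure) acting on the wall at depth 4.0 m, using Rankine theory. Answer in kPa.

K_a = (1 − sin φ)/(1 + sin φ) = 0.2675.
γ' = 21.8 − 9.81 = 11.99 kN/m³.
Effective vertical stress at 4.0 m: σ'_v = 20.2×2.3 + 11.99×1.70 = 66.84 kPa.
σ'_h = K_a σ'_v = 0.2675 × 66.84 = 17.88 kPa; u = γ_w × 1.70 = 16.68 kPa.
Total σ_h = 17.88 + 16.68 = 34.56 kPa.

34.6 kPa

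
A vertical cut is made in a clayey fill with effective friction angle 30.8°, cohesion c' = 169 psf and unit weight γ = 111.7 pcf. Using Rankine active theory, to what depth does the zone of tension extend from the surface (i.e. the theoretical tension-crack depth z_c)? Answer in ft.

5.33 ft

K_a = tan²(45° − 30.8°/2) = 0.3227; √K_a = 0.5681.
The active pressure is zero where K_a γ z = 2c√K_a, so z_c = 2c/(γ√K_a) = 2×169/(111.7×0.5681) = 5.327 ft.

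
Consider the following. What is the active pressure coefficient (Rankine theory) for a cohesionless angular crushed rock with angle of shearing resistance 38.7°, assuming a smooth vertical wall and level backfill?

0.231

K_a = (1 − sin φ)/(1 + sin φ) = (1 − sin 38.7°)/(1 + sin 38.7°) = 0.2306.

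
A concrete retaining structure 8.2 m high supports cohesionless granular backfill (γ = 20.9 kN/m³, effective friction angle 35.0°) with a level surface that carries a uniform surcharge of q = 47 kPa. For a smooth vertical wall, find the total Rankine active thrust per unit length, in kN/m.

K_a = tan²(45° − φ/2) = 0.2710.
Soil triangle: ½ K_a γ H² = 0.5×0.2710×20.9×8.2² = 190.4 kN/m.
Surcharge rectangle: K_a q H = 0.2710×47×8.2 = 104.4 kN/m.
Total = 190.4 + 104.4 = 294.9 kN/m.

295 kN/m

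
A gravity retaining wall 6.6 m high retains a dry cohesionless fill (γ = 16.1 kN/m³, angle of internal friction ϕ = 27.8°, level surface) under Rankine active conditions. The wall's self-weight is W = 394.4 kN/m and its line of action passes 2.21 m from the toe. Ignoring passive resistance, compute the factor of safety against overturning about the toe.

3.10

K_a = tan²(45° − 27.8°/2) = 0.3639.
P_a = ½K_aγH² = 0.5×0.3639×16.1×6.6² = 127.6 kN/m, acting at H/3 = 2.200 m above the base.
Overturning moment M_o = P_a × H/3 = 127.6 × 2.200 = 280.7.
Resisting moment M_r = W × 2.21 = 394.4 × 2.21 = 871.6.
FS_overturning = M_r/M_o = 871.6/280.7 = 3.105.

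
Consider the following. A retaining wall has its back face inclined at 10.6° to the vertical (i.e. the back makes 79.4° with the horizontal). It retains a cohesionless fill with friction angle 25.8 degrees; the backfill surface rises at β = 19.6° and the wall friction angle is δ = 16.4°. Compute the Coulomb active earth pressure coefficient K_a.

0.653

K_a = sin²(α+φ) / [sin²α · sin(α−δ) · (1 + √{sin(φ+δ)sin(φ−β) / (sin(α−δ)sin(α+β))})²].
With α = 79.4°, φ = 25.8°, δ = 16.4°, β = 19.6°: K_a = 0.6530.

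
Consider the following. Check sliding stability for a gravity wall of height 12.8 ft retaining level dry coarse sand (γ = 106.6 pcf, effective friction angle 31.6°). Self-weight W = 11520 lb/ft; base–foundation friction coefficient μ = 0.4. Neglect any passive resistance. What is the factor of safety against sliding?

K_a = tan²(45° − 31.6°/2) = 0.3123.
P_a = ½K_aγH² = 0.5×0.3123×106.6×12.8² = 2728 lb/ft, acting at H/3 = 4.267 ft above the base.
FS_sliding = μW / P_a = 0.4×11520 / 2728 = 1.689.

1.69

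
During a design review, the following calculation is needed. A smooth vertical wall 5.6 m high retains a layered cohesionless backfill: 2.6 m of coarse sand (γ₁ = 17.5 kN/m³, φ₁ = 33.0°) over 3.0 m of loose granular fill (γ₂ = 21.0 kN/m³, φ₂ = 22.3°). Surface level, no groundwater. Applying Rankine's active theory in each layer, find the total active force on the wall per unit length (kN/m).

K_a1 = tan²(45°−33.0°/2) = 0.2948; K_a2 = tan²(45°−22.3°/2) = 0.4498.
Layer 1: σ at base = K_a1 γ₁ h₁ = 13.41 kPa; P₁ = ½×13.41×2.6 = 17.44.
Layer 2: σ_v at top = γ₁h₁ = 45.50; σ_h top = K_a2×45.50 = 20.47; σ_h base = K_a2×(45.50+21.0×3.0) = 48.81.
P₂ = ½(20.47+48.81)×3.0 = 103.9. Total P_a = 17.44+103.9 = 121.4 kN/m.

121 kN/m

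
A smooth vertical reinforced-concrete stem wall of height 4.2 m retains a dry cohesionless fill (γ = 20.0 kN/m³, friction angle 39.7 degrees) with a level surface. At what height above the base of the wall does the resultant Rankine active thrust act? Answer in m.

1.40 m

K_a = 0.2204.
The pressure distribution is triangular, so the resultant acts at H/3 above the base = 4.2/3 = 1.400 m.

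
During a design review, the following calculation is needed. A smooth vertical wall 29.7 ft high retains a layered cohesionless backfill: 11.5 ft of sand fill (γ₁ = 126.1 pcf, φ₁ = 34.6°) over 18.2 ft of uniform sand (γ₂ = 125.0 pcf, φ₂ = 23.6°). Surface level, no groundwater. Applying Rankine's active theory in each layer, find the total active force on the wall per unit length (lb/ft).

K_a1 = tan²(45°−34.6°/2) = 0.2756; K_a2 = tan²(45°−23.6°/2) = 0.4282.
Layer 1: σ at base = K_a1 γ₁ h₁ = 399.7 psf; P₁ = ½×399.7×11.5 = 2298.
Layer 2: σ_v at top = γ₁h₁ = 1450; σ_h top = K_a2×1450 = 621.0; σ_h base = K_a2×(1450+125.0×18.2) = 1595.
P₂ = ½(621.0+1595)×18.2 = 20170. Total P_a = 2298+20170 = 22470 lb/ft.

22500 lb/ft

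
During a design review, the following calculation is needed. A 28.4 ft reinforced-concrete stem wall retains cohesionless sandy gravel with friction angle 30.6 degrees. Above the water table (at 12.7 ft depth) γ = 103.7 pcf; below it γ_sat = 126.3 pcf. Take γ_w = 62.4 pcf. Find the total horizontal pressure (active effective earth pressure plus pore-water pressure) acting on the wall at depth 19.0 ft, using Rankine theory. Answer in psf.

K_a = (1 − sin φ)/(1 + sin φ) = 0.3253.
γ' = 126.3 − 62.4 = 63.90 pcf.
Effective vertical stress at 19.0 ft: σ'_v = 103.7×12.7 + 63.90×6.30 = 1720 psf.
σ'_h = K_a σ'_v = 0.3253 × 1720 = 559.4 psf; u = γ_w × 6.30 = 393.1 psf.
Total σ_h = 559.4 + 393.1 = 952.6 psf.

953 psf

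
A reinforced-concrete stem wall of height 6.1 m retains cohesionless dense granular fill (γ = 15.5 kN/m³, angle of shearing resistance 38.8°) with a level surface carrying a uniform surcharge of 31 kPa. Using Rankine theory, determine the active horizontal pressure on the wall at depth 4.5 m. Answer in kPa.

K_a = (1 − sin φ)/(1 + sin φ) = 0.2296.
σ_v = γz + q = 15.5 × 4.5 + 31 = 100.8 kPa.
σ_h = K_a σ_v = 0.2296 × 100.8 = 23.13 kPa.

23.1 kPa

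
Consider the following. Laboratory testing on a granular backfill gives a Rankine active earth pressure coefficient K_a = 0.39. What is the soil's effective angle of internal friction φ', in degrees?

26.0°

K_a = tan²(45° − φ/2) ⇒ 45° − φ/2 = arctan(√0.39) = 31.98°.
φ = 2(45° − 31.98°) = 26.03°.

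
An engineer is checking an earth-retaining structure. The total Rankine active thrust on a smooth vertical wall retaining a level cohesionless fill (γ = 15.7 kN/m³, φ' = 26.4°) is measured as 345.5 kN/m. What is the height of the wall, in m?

10.7 m

K_a = 0.3844. P_a = ½ K_a γ H² ⇒ H = √(2P_a/(K_a γ)).
H = √(2×345.5/(0.3844×15.7)) = 10.70 m.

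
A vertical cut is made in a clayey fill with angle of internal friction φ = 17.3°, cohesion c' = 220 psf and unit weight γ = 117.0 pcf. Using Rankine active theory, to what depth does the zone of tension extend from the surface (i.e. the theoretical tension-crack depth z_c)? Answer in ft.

K_a = tan²(45° − 17.3°/2) = 0.5416; √K_a = 0.7359.
The active pressure is zero where K_a γ z = 2c√K_a, so z_c = 2c/(γ√K_a) = 2×220/(117.0×0.7359) = 5.110 ft.

5.11 ft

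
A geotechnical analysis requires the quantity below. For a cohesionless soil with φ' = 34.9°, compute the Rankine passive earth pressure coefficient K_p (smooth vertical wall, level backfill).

3.67

K_p = (1 + sin φ)/(1 − sin φ) = tan²(45° + 34.9°/2) = 3.674.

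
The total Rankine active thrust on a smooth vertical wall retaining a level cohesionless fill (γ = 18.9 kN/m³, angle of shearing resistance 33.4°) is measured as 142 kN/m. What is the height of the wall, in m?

7.20 m

K_a = 0.2899. P_a = ½ K_a γ H² ⇒ H = √(2P_a/(K_a γ)).
H = √(2×142/(0.2899×18.9)) = 7.199 m.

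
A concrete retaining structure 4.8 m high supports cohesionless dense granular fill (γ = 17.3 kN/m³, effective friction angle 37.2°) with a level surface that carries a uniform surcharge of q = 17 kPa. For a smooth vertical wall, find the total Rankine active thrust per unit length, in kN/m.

69.2 kN/m

K_a = tan²(45° − φ/2) = 0.2464.
Soil triangle: ½ K_a γ H² = 0.5×0.2464×17.3×4.8² = 49.11 kN/m.
Surcharge rectangle: K_a q H = 0.2464×17×4.8 = 20.11 kN/m.
Total = 49.11 + 20.11 = 69.22 kN/m.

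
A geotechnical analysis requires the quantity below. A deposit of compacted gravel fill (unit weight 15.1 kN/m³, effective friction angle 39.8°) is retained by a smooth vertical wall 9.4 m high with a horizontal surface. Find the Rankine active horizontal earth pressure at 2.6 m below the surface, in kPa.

8.61 kPa

K_a = (1 − sin φ)/(1 + sin φ) = 0.2194.
σ_h = K_a γ z = 0.2194 × 15.1 × 2.6 = 8.615 kPa.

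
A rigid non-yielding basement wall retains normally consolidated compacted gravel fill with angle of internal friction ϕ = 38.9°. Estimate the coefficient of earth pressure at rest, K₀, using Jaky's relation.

K₀ = 1 − sin φ' = 1 − sin 38.9° = 0.3720.

0.372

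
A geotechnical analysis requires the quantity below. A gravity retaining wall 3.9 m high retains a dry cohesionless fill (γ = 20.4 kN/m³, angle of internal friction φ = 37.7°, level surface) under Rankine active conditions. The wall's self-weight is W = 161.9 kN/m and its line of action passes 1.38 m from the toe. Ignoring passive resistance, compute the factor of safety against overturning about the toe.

4.60

K_a = tan²(45° − 37.7°/2) = 0.2411.
P_a = ½K_aγH² = 0.5×0.2411×20.4×3.9² = 37.40 kN/m, acting at H/3 = 1.300 m above the base.
Overturning moment M_o = P_a × H/3 = 37.40 × 1.300 = 48.62.
Resisting moment M_r = W × 1.38 = 161.9 × 1.38 = 223.4.
FS_overturning = M_r/M_o = 223.4/48.62 = 4.595.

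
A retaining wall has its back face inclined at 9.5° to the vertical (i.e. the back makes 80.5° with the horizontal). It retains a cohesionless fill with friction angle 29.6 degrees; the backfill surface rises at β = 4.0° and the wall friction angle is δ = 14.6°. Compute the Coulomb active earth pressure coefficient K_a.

K_a = sin²(α+φ) / [sin²α · sin(α−δ) · (1 + √{sin(φ+δ)sin(φ−β) / (sin(α−δ)sin(α+β))})²].
With α = 80.5°, φ = 29.6°, δ = 14.6°, β = 4.0°: K_a = 0.4000.

0.400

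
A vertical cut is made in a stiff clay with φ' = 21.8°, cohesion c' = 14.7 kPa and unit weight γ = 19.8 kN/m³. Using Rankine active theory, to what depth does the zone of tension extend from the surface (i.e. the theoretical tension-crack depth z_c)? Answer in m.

2.19 m

K_a = tan²(45° − 21.8°/2) = 0.4584; √K_a = 0.6771.
The active pressure is zero where K_a γ z = 2c√K_a, so z_c = 2c/(γ√K_a) = 2×14.7/(19.8×0.6771) = 2.193 m.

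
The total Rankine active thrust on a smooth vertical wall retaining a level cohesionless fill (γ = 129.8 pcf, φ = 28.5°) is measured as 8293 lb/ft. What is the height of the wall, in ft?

K_a = 0.3540. P_a = ½ K_a γ H² ⇒ H = √(2P_a/(K_a γ)).
H = √(2×8293/(0.3540×129.8)) = 19.00 ft.

19.0 ft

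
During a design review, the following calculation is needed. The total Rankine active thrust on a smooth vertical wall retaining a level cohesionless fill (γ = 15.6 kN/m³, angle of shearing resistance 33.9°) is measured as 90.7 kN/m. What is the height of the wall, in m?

6.40 m

K_a = 0.2839. P_a = ½ K_a γ H² ⇒ H = √(2P_a/(K_a γ)).
H = √(2×90.7/(0.2839×15.6)) = 6.400 m.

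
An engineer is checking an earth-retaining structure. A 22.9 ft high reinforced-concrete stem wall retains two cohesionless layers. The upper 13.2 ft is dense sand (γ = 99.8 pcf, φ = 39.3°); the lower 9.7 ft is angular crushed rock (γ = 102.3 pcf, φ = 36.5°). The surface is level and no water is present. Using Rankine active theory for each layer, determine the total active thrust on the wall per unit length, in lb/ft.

6420 lb/ft

K_a1 = tan²(45°−39.3°/2) = 0.2245; K_a2 = tan²(45°−36.5°/2) = 0.2541.
Layer 1: σ at base = K_a1 γ₁ h₁ = 295.7 psf; P₁ = ½×295.7×13.2 = 1952.
Layer 2: σ_v at top = γ₁h₁ = 1317; σ_h top = K_a2×1317 = 334.7; σ_h base = K_a2×(1317+102.3×9.7) = 586.8.
P₂ = ½(334.7+586.8)×9.7 = 4469. Total P_a = 1952+4469 = 6421 lb/ft.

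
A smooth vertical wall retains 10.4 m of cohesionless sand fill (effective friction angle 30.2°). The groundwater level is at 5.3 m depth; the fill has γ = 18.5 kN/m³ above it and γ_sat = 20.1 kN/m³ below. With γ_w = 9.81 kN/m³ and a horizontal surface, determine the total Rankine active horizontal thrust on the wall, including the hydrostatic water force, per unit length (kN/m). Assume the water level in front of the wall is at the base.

K_a = tan²(45° − φ/2) = 0.3307.
γ' = 20.1 − 9.81 = 10.29 kN/m³. Depth below WT = 5.1 m.
σ'_h at WT = K_a γ d_w = 32.42 kPa; at base = 32.42 + K_a γ' × 5.1 = 49.77 kPa.
P₁ (0–5.3 m) = ½×32.42×5.3 = 85.91. P₂ (5.3–10.4 m) = ½(32.42+49.77)×5.1 = 209.6.
P_w = ½ γ_w h₂² = 0.5×9.81×5.1² = 127.6. Total = 85.91+209.6+127.6 = 423.1 kN/m.

423 kN/m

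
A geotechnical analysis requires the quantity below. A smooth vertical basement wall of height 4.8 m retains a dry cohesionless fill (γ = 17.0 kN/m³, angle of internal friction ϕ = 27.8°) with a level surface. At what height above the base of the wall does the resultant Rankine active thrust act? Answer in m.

K_a = 0.3639.
The pressure distribution is triangular, so the resultant acts at H/3 above the base = 4.8/3 = 1.600 m.

1.60 m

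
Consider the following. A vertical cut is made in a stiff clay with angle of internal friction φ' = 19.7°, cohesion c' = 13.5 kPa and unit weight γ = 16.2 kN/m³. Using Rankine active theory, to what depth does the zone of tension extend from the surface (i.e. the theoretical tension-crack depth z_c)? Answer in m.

2.37 m

K_a = tan²(45° − 19.7°/2) = 0.4958; √K_a = 0.7041.
The active pressure is zero where K_a γ z = 2c√K_a, so z_c = 2c/(γ√K_a) = 2×13.5/(16.2×0.7041) = 2.367 m.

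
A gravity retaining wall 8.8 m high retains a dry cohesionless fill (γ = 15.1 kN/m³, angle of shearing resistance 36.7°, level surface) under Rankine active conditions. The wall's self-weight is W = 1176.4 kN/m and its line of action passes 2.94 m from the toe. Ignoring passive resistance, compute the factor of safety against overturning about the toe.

K_a = tan²(45° − 36.7°/2) = 0.2519.
P_a = ½K_aγH² = 0.5×0.2519×15.1×8.8² = 147.3 kN/m, acting at H/3 = 2.933 m above the base.
Overturning moment M_o = P_a × H/3 = 147.3 × 2.933 = 431.9.
Resisting moment M_r = W × 2.94 = 1176.4 × 2.94 = 3459.
FS_overturning = M_r/M_o = 3459/431.9 = 8.007.

8.01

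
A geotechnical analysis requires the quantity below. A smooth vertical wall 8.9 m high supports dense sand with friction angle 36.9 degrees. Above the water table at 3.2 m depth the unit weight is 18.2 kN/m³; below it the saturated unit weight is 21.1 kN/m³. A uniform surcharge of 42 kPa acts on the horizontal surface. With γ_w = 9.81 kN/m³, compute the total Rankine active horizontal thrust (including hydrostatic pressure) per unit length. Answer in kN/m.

K_a = tan²(45° − φ/2) = 0.2497.
γ' = 21.1 − 9.81 = 11.29 kN/m³. h₂ = H − d_w = 5.7 m.
σ'_h: at surface K_a·q = 10.49; at WT K_a(q+γd_w) = 25.03; at base K_a(q+γd_w+γ'h₂) = 41.09 kPa.
P₁ = ½(10.49+25.03)×3.2 = 56.82; P₂ = ½(25.03+41.09)×5.7 = 188.4; P_w = ½γ_w h₂² = 159.4.
Total = 56.82+188.4+159.4 = 404.6 kN/m.

405 kN/m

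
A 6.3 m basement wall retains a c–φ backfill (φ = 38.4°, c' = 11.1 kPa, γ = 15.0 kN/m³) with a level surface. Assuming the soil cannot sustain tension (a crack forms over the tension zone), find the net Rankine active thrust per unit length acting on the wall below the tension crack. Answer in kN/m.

K_a = 0.2337; √K_a = 0.4834.
Tension-crack depth z_c = 2c/(γ√K_a) = 2×11.1/(15.0×0.4834) = 3.062 m.
σ_a at base = K_a γ H − 2c√K_a = 0.2337×15.0×6.3 − 2×11.1×0.4834 = 11.35 kPa.
P_a = ½ × 11.35 × (H − z_c) = 0.5×11.35×3.238 = 18.38 kN/m.

18.4 kN/m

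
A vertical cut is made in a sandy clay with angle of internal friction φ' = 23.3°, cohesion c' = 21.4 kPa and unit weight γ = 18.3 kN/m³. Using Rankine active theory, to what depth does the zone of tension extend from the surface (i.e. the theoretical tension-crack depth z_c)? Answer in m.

3.55 m

K_a = tan²(45° − 23.3°/2) = 0.4331; √K_a = 0.6581.
The active pressure is zero where K_a γ z = 2c√K_a, so z_c = 2c/(γ√K_a) = 2×21.4/(18.3×0.6581) = 3.554 m.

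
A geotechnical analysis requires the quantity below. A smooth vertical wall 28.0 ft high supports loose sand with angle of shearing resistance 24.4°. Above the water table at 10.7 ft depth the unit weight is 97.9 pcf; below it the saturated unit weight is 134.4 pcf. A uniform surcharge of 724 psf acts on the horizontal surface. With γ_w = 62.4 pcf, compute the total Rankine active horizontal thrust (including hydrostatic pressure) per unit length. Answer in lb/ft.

32100 lb/ft

K_a = tan²(45° − φ/2) = 0.4153.
γ' = 134.4 − 62.4 = 72.00 pcf. h₂ = H − d_w = 17.3 ft.
σ'_h: at surface K_a·q = 300.7; at WT K_a(q+γd_w) = 735.8; at base K_a(q+γd_w+γ'h₂) = 1253 psf.
P₁ = ½(300.7+735.8)×10.7 = 5545; P₂ = ½(735.8+1253)×17.3 = 17200; P_w = ½γ_w h₂² = 9338.
Total = 5545+17200+9338 = 32090 lb/ft.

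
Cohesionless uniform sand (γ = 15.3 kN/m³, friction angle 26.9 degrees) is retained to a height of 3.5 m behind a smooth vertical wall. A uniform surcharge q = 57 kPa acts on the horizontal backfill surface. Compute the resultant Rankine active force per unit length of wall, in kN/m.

111 kN/m

K_a = tan²(45° − φ/2) = 0.3770.
Soil triangle: ½ K_a γ H² = 0.5×0.3770×15.3×3.5² = 35.33 kN/m.
Surcharge rectangle: K_a q H = 0.3770×57×3.5 = 75.21 kN/m.
Total = 35.33 + 75.21 = 110.5 kN/m.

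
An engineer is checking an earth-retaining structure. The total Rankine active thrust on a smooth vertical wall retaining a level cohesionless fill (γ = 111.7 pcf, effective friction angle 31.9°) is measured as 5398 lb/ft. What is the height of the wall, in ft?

17.7 ft

K_a = 0.3085. P_a = ½ K_a γ H² ⇒ H = √(2P_a/(K_a γ)).
H = √(2×5398/(0.3085×111.7)) = 17.70 ft.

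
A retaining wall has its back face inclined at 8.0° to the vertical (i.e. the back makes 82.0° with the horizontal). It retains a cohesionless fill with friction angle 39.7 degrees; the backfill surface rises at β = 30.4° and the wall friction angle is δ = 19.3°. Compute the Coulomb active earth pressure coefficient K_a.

0.417

K_a = sin²(α+φ) / [sin²α · sin(α−δ) · (1 + √{sin(φ+δ)sin(φ−β) / (sin(α−δ)sin(α+β))})²].
With α = 82.0°, φ = 39.7°, δ = 19.3°, β = 30.4°: K_a = 0.4175.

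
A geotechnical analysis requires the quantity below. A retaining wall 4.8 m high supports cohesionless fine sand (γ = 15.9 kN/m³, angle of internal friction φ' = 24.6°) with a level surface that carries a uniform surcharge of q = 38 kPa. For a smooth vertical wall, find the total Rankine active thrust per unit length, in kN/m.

K_a = tan²(45° − φ/2) = 0.4121.
Soil triangle: ½ K_a γ H² = 0.5×0.4121×15.9×4.8² = 75.49 kN/m.
Surcharge rectangle: K_a q H = 0.4121×38×4.8 = 75.18 kN/m.
Total = 75.49 + 75.18 = 150.7 kN/m.

151 kN/m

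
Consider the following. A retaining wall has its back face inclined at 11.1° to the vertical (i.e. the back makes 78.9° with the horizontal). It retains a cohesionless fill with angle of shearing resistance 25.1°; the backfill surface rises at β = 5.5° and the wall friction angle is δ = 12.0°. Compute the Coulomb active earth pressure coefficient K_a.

0.492

K_a = sin²(α+φ) / [sin²α · sin(α−δ) · (1 + √{sin(φ+δ)sin(φ−β) / (sin(α−δ)sin(α+β))})²].
With α = 78.9°, φ = 25.1°, δ = 12.0°, β = 5.5°: K_a = 0.4918.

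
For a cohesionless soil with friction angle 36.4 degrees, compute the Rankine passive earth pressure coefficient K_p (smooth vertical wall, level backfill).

K_p = (1 + sin φ)/(1 − sin φ) = tan²(45° + 36.4°/2) = 3.919.

3.92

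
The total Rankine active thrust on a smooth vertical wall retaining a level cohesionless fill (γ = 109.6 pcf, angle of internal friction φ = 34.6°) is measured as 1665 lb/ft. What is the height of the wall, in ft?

10.5 ft

K_a = 0.2756. P_a = ½ K_a γ H² ⇒ H = √(2P_a/(K_a γ)).
H = √(2×1665/(0.2756×109.6)) = 10.50 ft.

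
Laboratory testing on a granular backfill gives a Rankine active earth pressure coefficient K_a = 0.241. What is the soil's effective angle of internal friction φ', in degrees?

37.7°

K_a = tan²(45° − φ/2) ⇒ 45° − φ/2 = arctan(√0.241) = 26.15°.
φ = 2(45° − 26.15°) = 37.71°.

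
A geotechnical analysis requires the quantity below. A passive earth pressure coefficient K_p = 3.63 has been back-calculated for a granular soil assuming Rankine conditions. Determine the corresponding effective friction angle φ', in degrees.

K_p = (1+sin φ)/(1−sin φ) ⇒ sin φ = (K_p − 1)/(K_p + 1) = 0.5680.
φ = arcsin(0.5680) = 34.61°.

34.6°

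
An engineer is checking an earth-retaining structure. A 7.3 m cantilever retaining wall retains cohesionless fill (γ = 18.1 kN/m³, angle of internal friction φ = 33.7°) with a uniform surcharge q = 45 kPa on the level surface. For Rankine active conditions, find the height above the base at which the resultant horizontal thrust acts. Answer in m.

2.93 m

K_a = 0.2863.
Triangular part P₁ = ½K_aγH² = 138.1 at H/3 = 2.433 m; rectangular part P₂ = K_a q H = 94.05 at H/2 = 3.650 m.
ȳ = (P₁·2.433 + P₂·3.650)/(P₁+P₂) = 2.926 m.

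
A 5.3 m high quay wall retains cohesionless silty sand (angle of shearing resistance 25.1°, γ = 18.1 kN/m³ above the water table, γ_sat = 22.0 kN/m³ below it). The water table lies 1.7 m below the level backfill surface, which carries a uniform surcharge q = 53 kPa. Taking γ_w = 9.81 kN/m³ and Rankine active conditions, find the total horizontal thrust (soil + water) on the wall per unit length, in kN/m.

264 kN/m

K_a = tan²(45° − φ/2) = 0.4043.
γ' = 22.0 − 9.81 = 12.19 kN/m³. h₂ = H − d_w = 3.6 m.
σ'_h: at surface K_a·q = 21.43; at WT K_a(q+γd_w) = 33.87; at base K_a(q+γd_w+γ'h₂) = 51.61 kPa.
P₁ = ½(21.43+33.87)×1.7 = 47.00; P₂ = ½(33.87+51.61)×3.6 = 153.9; P_w = ½γ_w h₂² = 63.57.
Total = 47.00+153.9+63.57 = 264.4 kN/m.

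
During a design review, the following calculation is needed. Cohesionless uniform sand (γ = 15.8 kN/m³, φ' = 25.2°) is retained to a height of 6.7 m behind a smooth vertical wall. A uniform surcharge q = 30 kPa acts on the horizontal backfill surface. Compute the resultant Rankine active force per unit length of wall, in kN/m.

K_a = tan²(45° − φ/2) = 0.4027.
Soil triangle: ½ K_a γ H² = 0.5×0.4027×15.8×6.7² = 142.8 kN/m.
Surcharge rectangle: K_a q H = 0.4027×30×6.7 = 80.95 kN/m.
Total = 142.8 + 80.95 = 223.8 kN/m.

224 kN/m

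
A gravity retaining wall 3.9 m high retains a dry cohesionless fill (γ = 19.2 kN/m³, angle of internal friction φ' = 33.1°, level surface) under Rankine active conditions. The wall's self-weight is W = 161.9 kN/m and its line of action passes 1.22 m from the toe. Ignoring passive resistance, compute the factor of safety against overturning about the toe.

K_a = tan²(45° − 33.1°/2) = 0.2936.
P_a = ½K_aγH² = 0.5×0.2936×19.2×3.9² = 42.87 kN/m, acting at H/3 = 1.300 m above the base.
Overturning moment M_o = P_a × H/3 = 42.87 × 1.300 = 55.73.
Resisting moment M_r = W × 1.22 = 161.9 × 1.22 = 197.5.
FS_overturning = M_r/M_o = 197.5/55.73 = 3.544.

3.54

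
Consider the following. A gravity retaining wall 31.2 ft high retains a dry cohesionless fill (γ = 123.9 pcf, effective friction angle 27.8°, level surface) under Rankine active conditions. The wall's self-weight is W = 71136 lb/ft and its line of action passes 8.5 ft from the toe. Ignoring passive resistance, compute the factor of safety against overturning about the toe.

2.65

K_a = tan²(45° − 27.8°/2) = 0.3639.
P_a = ½K_aγH² = 0.5×0.3639×123.9×31.2² = 21940 lb/ft, acting at H/3 = 10.40 ft above the base.
Overturning moment M_o = P_a × H/3 = 21940 × 10.40 = 228200.
Resisting moment M_r = W × 8.5 = 71136 × 8.5 = 604700.
FS_overturning = M_r/M_o = 604700/228200 = 2.649.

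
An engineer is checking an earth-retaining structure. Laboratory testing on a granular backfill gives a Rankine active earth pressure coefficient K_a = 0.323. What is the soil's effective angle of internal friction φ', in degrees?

30.8°

K_a = tan²(45° − φ/2) ⇒ 45° − φ/2 = arctan(√0.323) = 29.61°.
φ = 2(45° − 29.61°) = 30.78°.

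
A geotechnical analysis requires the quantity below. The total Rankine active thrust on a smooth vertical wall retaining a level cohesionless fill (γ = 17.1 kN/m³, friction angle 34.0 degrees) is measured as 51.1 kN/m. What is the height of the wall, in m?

4.60 m

K_a = 0.2827. P_a = ½ K_a γ H² ⇒ H = √(2P_a/(K_a γ)).
H = √(2×51.1/(0.2827×17.1)) = 4.598 m.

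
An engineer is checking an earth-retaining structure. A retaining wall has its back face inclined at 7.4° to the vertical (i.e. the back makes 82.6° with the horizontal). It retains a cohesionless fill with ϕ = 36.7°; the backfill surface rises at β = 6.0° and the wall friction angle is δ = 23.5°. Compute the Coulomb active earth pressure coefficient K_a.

K_a = sin²(α+φ) / [sin²α · sin(α−δ) · (1 + √{sin(φ+δ)sin(φ−β) / (sin(α−δ)sin(α+β))})²].
With α = 82.6°, φ = 36.7°, δ = 23.5°, β = 6.0°: K_a = 0.3051.

0.305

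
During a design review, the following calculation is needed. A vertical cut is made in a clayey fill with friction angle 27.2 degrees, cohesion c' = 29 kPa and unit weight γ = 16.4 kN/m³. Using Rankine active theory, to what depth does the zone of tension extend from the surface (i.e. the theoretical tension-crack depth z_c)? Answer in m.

K_a = tan²(45° − 27.2°/2) = 0.3726; √K_a = 0.6104.
The active pressure is zero where K_a γ z = 2c√K_a, so z_c = 2c/(γ√K_a) = 2×29/(16.4×0.6104) = 5.794 m.

5.79 m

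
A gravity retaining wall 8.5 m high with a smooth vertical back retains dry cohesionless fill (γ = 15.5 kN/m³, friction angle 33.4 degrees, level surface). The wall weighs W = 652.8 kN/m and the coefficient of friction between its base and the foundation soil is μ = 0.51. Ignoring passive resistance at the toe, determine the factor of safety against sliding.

K_a = tan²(45° − 33.4°/2) = 0.2899.
P_a = ½K_aγH² = 0.5×0.2899×15.5×8.5² = 162.3 kN/m, acting at H/3 = 2.833 m above the base.
FS_sliding = μW / P_a = 0.51×652.8 / 162.3 = 2.051.

2.05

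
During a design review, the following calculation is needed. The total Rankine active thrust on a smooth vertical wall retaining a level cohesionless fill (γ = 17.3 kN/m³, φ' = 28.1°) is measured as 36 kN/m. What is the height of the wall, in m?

3.40 m

K_a = 0.3596. P_a = ½ K_a γ H² ⇒ H = √(2P_a/(K_a γ)).
H = √(2×36/(0.3596×17.3)) = 3.402 m.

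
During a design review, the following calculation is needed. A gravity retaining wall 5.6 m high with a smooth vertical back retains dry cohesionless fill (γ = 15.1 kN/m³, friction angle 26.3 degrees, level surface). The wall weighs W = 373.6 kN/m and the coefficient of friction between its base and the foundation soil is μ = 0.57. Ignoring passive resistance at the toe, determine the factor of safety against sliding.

2.33

K_a = tan²(45° − 26.3°/2) = 0.3859.
P_a = ½K_aγH² = 0.5×0.3859×15.1×5.6² = 91.38 kN/m, acting at H/3 = 1.867 m above the base.
FS_sliding = μW / P_a = 0.57×373.6 / 91.38 = 2.330.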